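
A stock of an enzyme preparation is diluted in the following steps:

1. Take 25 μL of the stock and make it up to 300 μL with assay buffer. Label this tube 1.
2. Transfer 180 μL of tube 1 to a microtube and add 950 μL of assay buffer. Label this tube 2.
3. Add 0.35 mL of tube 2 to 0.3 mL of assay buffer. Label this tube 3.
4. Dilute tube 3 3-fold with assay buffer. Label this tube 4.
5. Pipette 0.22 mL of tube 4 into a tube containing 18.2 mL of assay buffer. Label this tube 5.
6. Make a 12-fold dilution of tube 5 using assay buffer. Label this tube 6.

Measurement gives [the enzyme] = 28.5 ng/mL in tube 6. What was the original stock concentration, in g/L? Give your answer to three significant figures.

12.0 g/L

Step 1: 25 μL brought to 300 μL → factor 300/25 = 12
Step 2: 180 μL + 950 μL = 1130 μL total → factor 1130/180 = 6.2778
Step 3: 0.35 mL + 0.3 mL = 0.65 mL total → factor 0.65/0.35 = 1.8571
Step 4: 3-fold → factor 3
Step 5: 0.22 mL + 18.2 mL = 18.42 mL total → factor 18.42/0.22 = 83.727
Step 6: 12-fold → factor 12
Overall dilution factor = 12 × 6.2778 × 1.8571 × 3 × 83.727 × 12 = 4.217 × 10^5
Stock = 28.5 ng/mL × 4.217 × 10^5 = 1.202 × 10^7 ng/mL = 12.0 g/L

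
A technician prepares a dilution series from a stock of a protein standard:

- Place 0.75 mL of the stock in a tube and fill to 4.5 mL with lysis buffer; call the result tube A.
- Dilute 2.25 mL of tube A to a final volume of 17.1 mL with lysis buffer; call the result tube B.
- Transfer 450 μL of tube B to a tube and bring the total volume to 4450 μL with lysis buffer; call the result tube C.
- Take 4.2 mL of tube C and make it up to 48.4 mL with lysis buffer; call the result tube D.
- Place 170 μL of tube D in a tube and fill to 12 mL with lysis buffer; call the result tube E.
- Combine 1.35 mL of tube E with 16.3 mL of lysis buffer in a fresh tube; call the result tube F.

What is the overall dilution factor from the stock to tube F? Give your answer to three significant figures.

4.80 × 10^6

Step 1: 0.75 mL brought to 4.5 mL → factor 4.5/0.75 = 6
Step 2: 2.25 mL brought to 17.1 mL → factor 17.1/2.25 = 7.6
Step 3: 450 μL brought to 4450 μL → factor 4450/450 = 9.8889
Step 4: 4.2 mL brought to 48.4 mL → factor 48.4/4.2 = 11.524
Step 5: 170 μL brought to 12 mL → factor 12000/170 = 70.588
Step 6: 1.35 mL + 16.3 mL = 17.65 mL total → factor 17.65/1.35 = 13.074
Overall dilution factor = 6 × 7.6 × 9.8889 × 11.524 × 70.588 × 13.074 = 4.7957 × 10^6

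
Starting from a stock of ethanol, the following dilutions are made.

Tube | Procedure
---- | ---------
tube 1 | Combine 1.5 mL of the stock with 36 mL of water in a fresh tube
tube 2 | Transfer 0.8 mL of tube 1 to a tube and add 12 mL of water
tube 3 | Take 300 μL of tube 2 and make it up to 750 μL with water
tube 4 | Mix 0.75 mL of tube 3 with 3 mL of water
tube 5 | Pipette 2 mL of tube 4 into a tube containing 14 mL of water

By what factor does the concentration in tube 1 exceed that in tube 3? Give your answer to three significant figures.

Step 1: 1.5 mL + 36 mL = 37.5 mL total → factor 37.5/1.5 = 25
Step 2: 0.8 mL + 12 mL = 12.8 mL total → factor 12.8/0.8 = 16
Step 3: 300 μL brought to 750 μL → factor 750/300 = 2.5
Dilution factor to tube 1 = 25; to tube 3 = 1000
[tube 1]/[tube 3] = (factor to tube 3)/(factor to tube 1) = 1000/25 = 40.0

40.0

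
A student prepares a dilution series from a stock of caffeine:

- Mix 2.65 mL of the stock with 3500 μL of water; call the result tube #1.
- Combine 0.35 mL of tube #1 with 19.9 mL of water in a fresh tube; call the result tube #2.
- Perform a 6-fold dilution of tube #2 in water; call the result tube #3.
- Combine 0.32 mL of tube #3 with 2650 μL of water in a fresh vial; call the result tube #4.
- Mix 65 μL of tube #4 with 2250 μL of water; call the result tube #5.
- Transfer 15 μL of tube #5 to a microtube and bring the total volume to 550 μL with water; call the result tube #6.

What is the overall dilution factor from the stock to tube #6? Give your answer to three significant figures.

9.76 × 10^6

Step 1: 2.65 mL + 3500 μL = 6.15 mL total → factor 6.15/2.65 = 2.3208
Step 2: 0.35 mL + 19.9 mL = 20.25 mL total → factor 20.25/0.35 = 57.857
Step 3: 6-fold → factor 6
Step 4: 0.32 mL + 2650 μL = 2.97 mL total → factor 2.97/0.32 = 9.2812
Step 5: 65 μL + 2250 μL = 2315 μL total → factor 2315/65 = 35.615
Step 6: 15 μL brought to 550 μL → factor 550/15 = 36.667
Overall dilution factor = 2.3208 × 57.857 × 6 × 9.2812 × 35.615 × 36.667 = 9.7646 × 10^6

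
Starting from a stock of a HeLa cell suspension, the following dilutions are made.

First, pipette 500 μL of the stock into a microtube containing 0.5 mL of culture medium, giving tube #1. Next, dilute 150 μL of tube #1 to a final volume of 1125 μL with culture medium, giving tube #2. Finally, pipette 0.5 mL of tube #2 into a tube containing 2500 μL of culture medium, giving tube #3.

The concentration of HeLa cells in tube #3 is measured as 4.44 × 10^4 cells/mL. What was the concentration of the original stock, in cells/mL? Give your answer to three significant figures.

4.00 × 10^6 cells/mL

Step 1: 500 μL + 0.5 mL = 1000 μL total → factor 1000/500 = 2
Step 2: 150 μL brought to 1125 μL → factor 1125/150 = 7.5
Step 3: 0.5 mL + 2500 μL = 3 mL total → factor 3/0.5 = 6
Overall dilution factor = 2 × 7.5 × 6 = 90
Stock = 4.44 × 10^4 cells/mL × 90 = 4.00 × 10^6 cells/mL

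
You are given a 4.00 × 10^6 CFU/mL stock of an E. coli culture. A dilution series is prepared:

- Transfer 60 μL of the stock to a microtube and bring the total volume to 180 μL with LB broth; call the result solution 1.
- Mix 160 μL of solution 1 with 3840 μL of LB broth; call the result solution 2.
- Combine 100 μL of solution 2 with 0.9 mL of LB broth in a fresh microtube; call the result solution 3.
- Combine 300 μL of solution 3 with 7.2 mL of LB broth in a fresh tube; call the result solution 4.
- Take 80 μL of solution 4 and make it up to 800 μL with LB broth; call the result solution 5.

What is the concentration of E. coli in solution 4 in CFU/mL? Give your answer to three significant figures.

Step 1: 60 μL brought to 180 μL → factor 180/60 = 3
Step 2: 160 μL + 3840 μL = 4000 μL total → factor 4000/160 = 25
Step 3: 100 μL + 0.9 mL = 1000 μL total → factor 1000/100 = 10
Step 4: 300 μL + 7.2 mL = 7500 μL total → factor 7500/300 = 25
Dilution factor through solution 4 = 3 × 25 × 10 × 25 = 18750
[solution 4] = 4.00 × 10^6 CFU/mL / 18750 = 213 CFU/mL

213 CFU/mL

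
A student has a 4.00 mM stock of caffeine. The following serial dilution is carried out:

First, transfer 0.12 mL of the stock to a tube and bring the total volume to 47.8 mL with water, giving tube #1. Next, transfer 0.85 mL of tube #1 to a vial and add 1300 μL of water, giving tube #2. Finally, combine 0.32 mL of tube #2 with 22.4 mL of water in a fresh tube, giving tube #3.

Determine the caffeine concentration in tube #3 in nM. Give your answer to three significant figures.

55.9 nM

Step 1: 0.12 mL brought to 47.8 mL → factor 47.8/0.12 = 398.33
Step 2: 0.85 mL + 1300 μL = 2.15 mL total → factor 2.15/0.85 = 2.5294
Step 3: 0.32 mL + 22.4 mL = 22.72 mL total → factor 22.72/0.32 = 71
Overall dilution factor = 398.33 × 2.5294 × 71 = 71536
Final = 4.00 mM / 71536 = 5.592 × 10^-5 mM = 55.9 nM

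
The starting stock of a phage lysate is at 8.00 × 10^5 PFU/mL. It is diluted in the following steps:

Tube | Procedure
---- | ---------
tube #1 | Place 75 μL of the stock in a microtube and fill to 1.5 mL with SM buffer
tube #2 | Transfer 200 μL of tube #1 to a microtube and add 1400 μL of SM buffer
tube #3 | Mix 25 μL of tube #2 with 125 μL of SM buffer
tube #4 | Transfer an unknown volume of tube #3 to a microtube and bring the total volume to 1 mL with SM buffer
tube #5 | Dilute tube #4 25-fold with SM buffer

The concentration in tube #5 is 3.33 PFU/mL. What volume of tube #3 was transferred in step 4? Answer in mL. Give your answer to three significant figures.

Step 1: 75 μL brought to 1.5 mL → factor 1500/75 = 20
Step 2: 200 μL + 1400 μL = 1600 μL total → factor 1600/200 = 8
Step 3: 25 μL + 125 μL = 150 μL total → factor 150/25 = 6
Step 4: v brought to 1 mL → factor = 1 mL/v
Step 5: 25-fold → factor 25
Product of known-step factors = 24000
Overall factor = 8.00 × 10^5 PFU/mL / (3.33 PFU/mL) = 2.4024 × 10^5
Step-4 factor = 2.4024 × 10^5 / 24000 = 10.01
v = 1 mL / 10.01 = 0.0999 mL

0.0999 mL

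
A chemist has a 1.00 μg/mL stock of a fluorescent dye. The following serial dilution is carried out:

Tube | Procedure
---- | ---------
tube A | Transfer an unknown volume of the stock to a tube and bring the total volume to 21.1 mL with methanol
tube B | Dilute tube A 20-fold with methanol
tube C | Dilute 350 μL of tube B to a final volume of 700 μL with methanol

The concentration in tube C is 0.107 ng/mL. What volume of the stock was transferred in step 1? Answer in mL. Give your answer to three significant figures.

0.0903 mL

Step 1: v brought to 21.1 mL → factor = 21.1 mL/v
Step 2: 20-fold → factor 20
Step 3: 350 μL brought to 700 μL → factor 700/350 = 2
Product of known-step factors = 40
Overall factor = 1.00 μg/mL / (0.107 ng/mL) = 9345.8
Step-1 factor = 9345.8 / 40 = 233.64
v = 21.1 mL / 233.64 = 0.0903 mL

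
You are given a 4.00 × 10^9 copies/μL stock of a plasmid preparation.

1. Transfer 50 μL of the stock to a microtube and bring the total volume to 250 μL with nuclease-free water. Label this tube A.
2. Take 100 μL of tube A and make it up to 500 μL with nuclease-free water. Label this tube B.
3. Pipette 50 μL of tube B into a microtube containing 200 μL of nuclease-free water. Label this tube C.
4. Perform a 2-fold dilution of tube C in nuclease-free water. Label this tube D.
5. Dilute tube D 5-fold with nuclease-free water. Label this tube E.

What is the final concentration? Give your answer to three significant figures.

3.20 × 10^6 copies/μL

Step 1: 50 μL brought to 250 μL → factor 250/50 = 5
Step 2: 100 μL brought to 500 μL → factor 500/100 = 5
Step 3: 50 μL + 200 μL = 250 μL total → factor 250/50 = 5
Step 4: 2-fold → factor 2
Step 5: 5-fold → factor 5
Overall dilution factor = 5 × 5 × 5 × 2 × 5 = 1250
Final = 4.00 × 10^9 copies/μL / 1250 = 3.20 × 10^6 copies/μL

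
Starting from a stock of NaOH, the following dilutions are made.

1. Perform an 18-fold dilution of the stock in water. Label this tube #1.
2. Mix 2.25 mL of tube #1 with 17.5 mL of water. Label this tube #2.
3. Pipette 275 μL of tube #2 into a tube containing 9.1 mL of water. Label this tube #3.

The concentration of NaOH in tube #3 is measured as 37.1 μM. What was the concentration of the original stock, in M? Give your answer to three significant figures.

Step 1: 18-fold → factor 18
Step 2: 2.25 mL + 17.5 mL = 19.75 mL total → factor 19.75/2.25 = 8.7778
Step 3: 275 μL + 9.1 mL = 9375 μL total → factor 9375/275 = 34.091
Overall dilution factor = 18 × 8.7778 × 34.091 = 5386.4
Stock = 37.1 μM × 5386.4 = 1.998 × 10^5 μM = 0.200 M

0.200 M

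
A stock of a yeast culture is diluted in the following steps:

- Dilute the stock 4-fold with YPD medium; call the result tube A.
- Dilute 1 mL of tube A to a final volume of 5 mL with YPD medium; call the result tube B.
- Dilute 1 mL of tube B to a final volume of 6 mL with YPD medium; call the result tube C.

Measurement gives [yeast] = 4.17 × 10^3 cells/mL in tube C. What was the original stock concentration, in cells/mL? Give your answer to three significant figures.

5.00 × 10^5 cells/mL

Step 1: 4-fold → factor 4
Step 2: 1 mL brought to 5 mL → factor 5/1 = 5
Step 3: 1 mL brought to 6 mL → factor 6/1 = 6
Overall dilution factor = 4 × 5 × 6 = 120
Stock = 4.17 × 10^3 cells/mL × 120 = 5.00 × 10^5 cells/mL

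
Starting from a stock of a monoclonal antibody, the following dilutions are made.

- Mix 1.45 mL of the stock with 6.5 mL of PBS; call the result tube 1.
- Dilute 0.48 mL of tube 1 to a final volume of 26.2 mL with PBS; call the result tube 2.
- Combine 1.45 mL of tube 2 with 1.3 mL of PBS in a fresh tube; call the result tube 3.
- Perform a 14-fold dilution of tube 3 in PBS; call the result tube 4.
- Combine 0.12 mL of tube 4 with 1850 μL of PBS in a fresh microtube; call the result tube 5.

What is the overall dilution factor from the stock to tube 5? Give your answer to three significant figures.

Step 1: 1.45 mL + 6.5 mL = 7.95 mL total → factor 7.95/1.45 = 5.4828
Step 2: 0.48 mL brought to 26.2 mL → factor 26.2/0.48 = 54.583
Step 3: 1.45 mL + 1.3 mL = 2.75 mL total → factor 2.75/1.45 = 1.8966
Step 4: 14-fold → factor 14
Step 5: 0.12 mL + 1850 μL = 1.97 mL total → factor 1.97/0.12 = 16.417
Overall dilution factor = 5.4828 × 54.583 × 1.8966 × 14 × 16.417 = 1.3045 × 10^5

1.30 × 10^5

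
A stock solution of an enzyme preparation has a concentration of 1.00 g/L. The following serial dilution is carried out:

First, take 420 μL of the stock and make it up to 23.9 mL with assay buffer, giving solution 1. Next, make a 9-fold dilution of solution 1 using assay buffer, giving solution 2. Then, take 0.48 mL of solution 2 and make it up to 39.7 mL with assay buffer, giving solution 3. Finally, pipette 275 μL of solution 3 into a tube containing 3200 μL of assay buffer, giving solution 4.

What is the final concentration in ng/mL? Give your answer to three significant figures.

Step 1: 420 μL brought to 23.9 mL → factor 23900/420 = 56.905
Step 2: 9-fold → factor 9
Step 3: 0.48 mL brought to 39.7 mL → factor 39.7/0.48 = 82.708
Step 4: 275 μL + 3200 μL = 3475 μL total → factor 3475/275 = 12.636
Overall dilution factor = 56.905 × 9 × 82.708 × 12.636 = 5.3526 × 10^5
Final = 1.00 g/L / 5.3526 × 10^5 = 1.868 × 10^-6 g/L = 1.87 ng/mL

1.87 ng/mL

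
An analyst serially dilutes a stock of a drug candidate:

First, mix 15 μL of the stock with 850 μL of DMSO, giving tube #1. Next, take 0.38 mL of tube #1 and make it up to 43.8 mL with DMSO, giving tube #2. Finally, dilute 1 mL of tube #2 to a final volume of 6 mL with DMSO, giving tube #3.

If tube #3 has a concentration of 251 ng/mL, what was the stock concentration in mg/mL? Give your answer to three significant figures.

10.0 mg/mL

Step 1: 15 μL + 850 μL = 865 μL total → factor 865/15 = 57.667
Step 2: 0.38 mL brought to 43.8 mL → factor 43.8/0.38 = 115.26
Step 3: 1 mL brought to 6 mL → factor 6/1 = 6
Overall dilution factor = 57.667 × 115.26 × 6 = 39881
Stock = 251 ng/mL × 39881 = 1.001 × 10^7 ng/mL = 10.0 mg/mL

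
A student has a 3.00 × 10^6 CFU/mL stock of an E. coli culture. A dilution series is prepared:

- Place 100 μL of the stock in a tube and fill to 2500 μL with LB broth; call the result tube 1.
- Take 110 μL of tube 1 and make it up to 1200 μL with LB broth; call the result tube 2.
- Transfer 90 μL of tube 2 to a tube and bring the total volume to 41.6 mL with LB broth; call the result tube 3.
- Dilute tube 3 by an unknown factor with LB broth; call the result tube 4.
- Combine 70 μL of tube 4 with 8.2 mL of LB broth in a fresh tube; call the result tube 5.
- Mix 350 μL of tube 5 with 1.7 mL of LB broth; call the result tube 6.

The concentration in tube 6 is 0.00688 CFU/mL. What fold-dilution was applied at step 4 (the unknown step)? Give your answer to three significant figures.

Step 1: 100 μL brought to 2500 μL → factor 2500/100 = 25
Step 2: 110 μL brought to 1200 μL → factor 1200/110 = 10.909
Step 3: 90 μL brought to 41.6 mL → factor 41600/90 = 462.22
Step 4: unknown factor x
Step 5: 70 μL + 8.2 mL = 8270 μL total → factor 8270/70 = 118.14
Step 6: 350 μL + 1.7 mL = 2050 μL total → factor 2050/350 = 5.8571
Product of known-step factors = 8.7231 × 10^7
Overall factor = 3.00 × 10^6 CFU/mL / (0.00688 CFU/mL) = 4.3605 × 10^8
x = 4.3605 × 10^8 / 8.7231 × 10^7 = 5.00

5.00-fold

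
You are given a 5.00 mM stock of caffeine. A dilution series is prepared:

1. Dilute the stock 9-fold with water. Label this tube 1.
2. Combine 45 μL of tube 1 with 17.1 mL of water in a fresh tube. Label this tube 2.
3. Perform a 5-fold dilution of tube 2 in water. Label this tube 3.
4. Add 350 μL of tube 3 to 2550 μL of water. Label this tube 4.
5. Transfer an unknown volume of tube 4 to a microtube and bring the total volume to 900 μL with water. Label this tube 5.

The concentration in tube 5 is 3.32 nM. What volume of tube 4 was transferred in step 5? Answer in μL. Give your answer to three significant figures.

Step 1: 9-fold → factor 9
Step 2: 45 μL + 17.1 mL = 17145 μL total → factor 17145/45 = 381
Step 3: 5-fold → factor 5
Step 4: 350 μL + 2550 μL = 2900 μL total → factor 2900/350 = 8.2857
Step 5: v brought to 900 μL → factor = 900 μL/v
Product of known-step factors = 1.4206 × 10^5
Overall factor = 5.00 mM / (3.32 nM) = 1.506 × 10^6
Step-5 factor = 1.506 × 10^6 / 1.4206 × 10^5 = 10.601
v = 900 μL / 10.601 = 84.9 μL

84.9 μL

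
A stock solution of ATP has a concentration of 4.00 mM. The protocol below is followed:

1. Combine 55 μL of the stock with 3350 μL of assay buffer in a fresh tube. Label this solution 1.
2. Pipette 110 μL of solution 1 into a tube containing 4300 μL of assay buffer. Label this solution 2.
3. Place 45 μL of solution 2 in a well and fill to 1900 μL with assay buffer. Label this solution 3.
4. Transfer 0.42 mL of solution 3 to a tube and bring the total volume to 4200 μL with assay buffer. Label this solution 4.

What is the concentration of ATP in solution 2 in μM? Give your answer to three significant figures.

1.61 μM

Step 1: 55 μL + 3350 μL = 3405 μL total → factor 3405/55 = 61.909
Step 2: 110 μL + 4300 μL = 4410 μL total → factor 4410/110 = 40.091
Dilution factor through solution 2 = 61.909 × 40.091 = 2482
[solution 2] = 4.00 mM / 2482 = 0.001612 mM = 1.61 μM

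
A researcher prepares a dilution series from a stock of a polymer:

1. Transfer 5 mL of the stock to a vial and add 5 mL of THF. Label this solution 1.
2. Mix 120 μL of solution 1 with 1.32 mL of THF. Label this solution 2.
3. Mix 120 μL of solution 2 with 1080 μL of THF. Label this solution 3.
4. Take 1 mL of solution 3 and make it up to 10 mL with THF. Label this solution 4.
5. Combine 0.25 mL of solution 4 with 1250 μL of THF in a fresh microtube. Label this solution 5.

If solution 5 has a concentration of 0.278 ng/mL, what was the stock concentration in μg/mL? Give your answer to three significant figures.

4.00 μg/mL

Step 1: 5 mL + 5 mL = 10 mL total → factor 10/5 = 2
Step 2: 120 μL + 1.32 mL = 1440 μL total → factor 1440/120 = 12
Step 3: 120 μL + 1080 μL = 1200 μL total → factor 1200/120 = 10
Step 4: 1 mL brought to 10 mL → factor 10/1 = 10
Step 5: 0.25 mL + 1250 μL = 1.5 mL total → factor 1.5/0.25 = 6
Overall dilution factor = 2 × 12 × 10 × 10 × 6 = 14400
Stock = 0.278 ng/mL × 14400 = 4003 ng/mL = 4.00 μg/mL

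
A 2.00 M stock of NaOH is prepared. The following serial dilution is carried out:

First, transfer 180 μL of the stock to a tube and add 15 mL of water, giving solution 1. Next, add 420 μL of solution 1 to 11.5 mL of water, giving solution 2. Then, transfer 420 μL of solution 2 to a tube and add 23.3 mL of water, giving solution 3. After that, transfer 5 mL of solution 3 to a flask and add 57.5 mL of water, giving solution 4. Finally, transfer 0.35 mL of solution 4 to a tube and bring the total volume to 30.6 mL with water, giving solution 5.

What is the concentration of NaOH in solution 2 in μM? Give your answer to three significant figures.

836 μM

Step 1: 180 μL + 15 mL = 15180 μL total → factor 15180/180 = 84.333
Step 2: 420 μL + 11.5 mL = 11920 μL total → factor 11920/420 = 28.381
Dilution factor through solution 2 = 84.333 × 28.381 = 2393.5
[solution 2] = 2.00 M / 2393.5 = 0.0008356 M = 836 μM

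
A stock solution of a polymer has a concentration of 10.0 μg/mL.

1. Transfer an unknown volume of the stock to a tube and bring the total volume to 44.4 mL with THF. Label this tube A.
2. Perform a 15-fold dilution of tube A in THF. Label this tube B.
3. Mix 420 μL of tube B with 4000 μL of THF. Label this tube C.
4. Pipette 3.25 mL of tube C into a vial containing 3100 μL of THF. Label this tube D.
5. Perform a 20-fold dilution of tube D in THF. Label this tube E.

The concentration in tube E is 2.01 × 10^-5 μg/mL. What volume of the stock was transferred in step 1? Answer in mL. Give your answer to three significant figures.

Step 1: v brought to 44.4 mL → factor = 44.4 mL/v
Step 2: 15-fold → factor 15
Step 3: 420 μL + 4000 μL = 4420 μL total → factor 4420/420 = 10.524
Step 4: 3.25 mL + 3100 μL = 6.35 mL total → factor 6.35/3.25 = 1.9538
Step 5: 20-fold → factor 20
Product of known-step factors = 6168.6
Overall factor = 10.0 μg/mL / (2.01 × 10^-5 μg/mL) = 4.9751 × 10^5
Step-1 factor = 4.9751 × 10^5 / 6168.6 = 80.653
v = 44.4 mL / 80.653 = 0.551 mL

0.551 mL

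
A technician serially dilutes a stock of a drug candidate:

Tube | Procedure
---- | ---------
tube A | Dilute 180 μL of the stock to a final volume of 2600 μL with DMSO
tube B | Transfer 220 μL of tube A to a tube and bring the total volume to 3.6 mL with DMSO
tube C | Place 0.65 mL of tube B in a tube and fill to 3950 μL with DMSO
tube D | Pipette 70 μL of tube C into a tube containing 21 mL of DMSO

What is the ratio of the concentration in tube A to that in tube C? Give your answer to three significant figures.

99.4

Step 1: 180 μL brought to 2600 μL → factor 2600/180 = 14.444
Step 2: 220 μL brought to 3.6 mL → factor 3600/220 = 16.364
Step 3: 0.65 mL brought to 3950 μL → factor 3.95/0.65 = 6.0769
Dilution factor to tube A = 14.444; to tube C = 1436.4
[tube A]/[tube C] = (factor to tube C)/(factor to tube A) = 1436.4/14.444 = 99.4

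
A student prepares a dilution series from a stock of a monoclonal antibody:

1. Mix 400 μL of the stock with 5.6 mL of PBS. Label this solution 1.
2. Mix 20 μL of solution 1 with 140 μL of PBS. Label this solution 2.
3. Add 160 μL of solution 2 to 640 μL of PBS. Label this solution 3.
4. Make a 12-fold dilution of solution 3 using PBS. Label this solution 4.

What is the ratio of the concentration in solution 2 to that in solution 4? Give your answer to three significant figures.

60.0

Step 1: 400 μL + 5.6 mL = 6000 μL total → factor 6000/400 = 15
Step 2: 20 μL + 140 μL = 160 μL total → factor 160/20 = 8
Step 3: 160 μL + 640 μL = 800 μL total → factor 800/160 = 5
Step 4: 12-fold → factor 12
Dilution factor to solution 2 = 120; to solution 4 = 7200
[solution 2]/[solution 4] = (factor to solution 4)/(factor to solution 2) = 7200/120 = 60.0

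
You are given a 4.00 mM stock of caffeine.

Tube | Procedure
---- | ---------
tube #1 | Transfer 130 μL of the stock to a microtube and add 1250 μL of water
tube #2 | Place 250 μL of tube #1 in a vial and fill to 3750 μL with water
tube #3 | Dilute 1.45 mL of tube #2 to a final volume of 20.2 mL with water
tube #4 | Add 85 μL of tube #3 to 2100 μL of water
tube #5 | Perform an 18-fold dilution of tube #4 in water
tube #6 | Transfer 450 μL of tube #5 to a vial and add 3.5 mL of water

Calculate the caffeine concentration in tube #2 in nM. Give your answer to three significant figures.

Step 1: 130 μL + 1250 μL = 1380 μL total → factor 1380/130 = 10.615
Step 2: 250 μL brought to 3750 μL → factor 3750/250 = 15
Dilution factor through tube #2 = 10.615 × 15 = 159.23
[tube #2] = 4.00 mM / 159.23 = 0.02512 mM = 2.51 × 10^4 nM

2.51 × 10^4 nM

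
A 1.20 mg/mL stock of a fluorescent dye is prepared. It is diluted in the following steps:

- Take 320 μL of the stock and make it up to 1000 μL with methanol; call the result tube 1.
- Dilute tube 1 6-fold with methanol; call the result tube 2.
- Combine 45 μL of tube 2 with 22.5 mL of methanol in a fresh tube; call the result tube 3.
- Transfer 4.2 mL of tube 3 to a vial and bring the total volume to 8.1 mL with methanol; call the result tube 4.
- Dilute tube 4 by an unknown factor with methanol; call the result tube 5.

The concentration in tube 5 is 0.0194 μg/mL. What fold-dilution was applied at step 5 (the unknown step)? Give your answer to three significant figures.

Step 1: 320 μL brought to 1000 μL → factor 1000/320 = 3.125
Step 2: 6-fold → factor 6
Step 3: 45 μL + 22.5 mL = 22545 μL total → factor 22545/45 = 501
Step 4: 4.2 mL brought to 8.1 mL → factor 8.1/4.2 = 1.9286
Step 5: unknown factor x
Product of known-step factors = 18117
Overall factor = 1.20 mg/mL / (0.0194 μg/mL) = 61856
x = 61856 / 18117 = 3.41

3.41-fold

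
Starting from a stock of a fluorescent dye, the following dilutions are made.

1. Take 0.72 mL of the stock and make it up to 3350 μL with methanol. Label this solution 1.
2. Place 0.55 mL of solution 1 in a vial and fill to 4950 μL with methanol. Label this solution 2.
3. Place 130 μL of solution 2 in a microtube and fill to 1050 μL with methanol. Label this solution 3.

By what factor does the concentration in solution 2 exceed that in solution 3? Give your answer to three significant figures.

Step 1: 0.72 mL brought to 3350 μL → factor 3.35/0.72 = 4.6528
Step 2: 0.55 mL brought to 4950 μL → factor 4.95/0.55 = 9
Step 3: 130 μL brought to 1050 μL → factor 1050/130 = 8.0769
Dilution factor to solution 2 = 41.875; to solution 3 = 338.22
[solution 2]/[solution 3] = (factor to solution 3)/(factor to solution 2) = 338.22/41.875 = 8.08

8.08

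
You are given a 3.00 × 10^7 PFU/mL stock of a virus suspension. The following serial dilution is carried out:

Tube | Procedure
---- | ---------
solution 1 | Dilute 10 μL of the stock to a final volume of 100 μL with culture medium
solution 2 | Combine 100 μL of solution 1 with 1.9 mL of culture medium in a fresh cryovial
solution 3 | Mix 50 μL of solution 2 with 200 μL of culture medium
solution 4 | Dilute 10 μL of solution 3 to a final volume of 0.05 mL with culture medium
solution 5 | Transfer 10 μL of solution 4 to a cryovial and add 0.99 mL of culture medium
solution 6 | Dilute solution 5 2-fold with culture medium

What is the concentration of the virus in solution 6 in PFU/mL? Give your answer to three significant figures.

Step 1: 10 μL brought to 100 μL → factor 100/10 = 10
Step 2: 100 μL + 1.9 mL = 2000 μL total → factor 2000/100 = 20
Step 3: 50 μL + 200 μL = 250 μL total → factor 250/50 = 5
Step 4: 10 μL brought to 0.05 mL → factor 50/10 = 5
Step 5: 10 μL + 0.99 mL = 1000 μL total → factor 1000/10 = 100
Step 6: 2-fold → factor 2
Dilution factor through solution 6 = 10 × 20 × 5 × 5 × 100 × 2 = 1 × 10^6
[solution 6] = 3.00 × 10^7 PFU/mL / 1 × 10^6 = 30.0 PFU/mL

30.0 PFU/mL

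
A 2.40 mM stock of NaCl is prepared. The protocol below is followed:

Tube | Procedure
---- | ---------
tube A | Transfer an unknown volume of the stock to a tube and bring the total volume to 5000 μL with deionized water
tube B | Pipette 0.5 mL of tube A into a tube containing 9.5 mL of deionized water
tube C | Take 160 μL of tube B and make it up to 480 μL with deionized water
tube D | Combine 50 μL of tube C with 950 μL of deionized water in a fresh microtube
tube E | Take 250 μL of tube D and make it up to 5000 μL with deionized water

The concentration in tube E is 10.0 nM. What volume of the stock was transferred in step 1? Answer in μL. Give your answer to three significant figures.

Step 1: v brought to 5000 μL → factor = 5000 μL/v
Step 2: 0.5 mL + 9.5 mL = 10 mL total → factor 10/0.5 = 20
Step 3: 160 μL brought to 480 μL → factor 480/160 = 3
Step 4: 50 μL + 950 μL = 1000 μL total → factor 1000/50 = 20
Step 5: 250 μL brought to 5000 μL → factor 5000/250 = 20
Product of known-step factors = 24000
Overall factor = 2.40 mM / (10.0 nM) = 2.4 × 10^5
Step-1 factor = 2.4 × 10^5 / 24000 = 10
v = 5000 μL / 10 = 500 μL

500 μL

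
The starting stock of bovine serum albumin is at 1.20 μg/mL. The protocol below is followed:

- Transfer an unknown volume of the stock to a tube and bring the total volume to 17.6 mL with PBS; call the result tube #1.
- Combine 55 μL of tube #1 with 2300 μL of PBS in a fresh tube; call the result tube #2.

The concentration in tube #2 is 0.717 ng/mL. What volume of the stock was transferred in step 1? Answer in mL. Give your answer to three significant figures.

Step 1: v brought to 17.6 mL → factor = 17.6 mL/v
Step 2: 55 μL + 2300 μL = 2355 μL total → factor 2355/55 = 42.818
Product of known-step factors = 42.818
Overall factor = 1.20 μg/mL / (0.717 ng/mL) = 1673.6
Step-1 factor = 1673.6 / 42.818 = 39.087
v = 17.6 mL / 39.087 = 0.450 mL

0.450 mL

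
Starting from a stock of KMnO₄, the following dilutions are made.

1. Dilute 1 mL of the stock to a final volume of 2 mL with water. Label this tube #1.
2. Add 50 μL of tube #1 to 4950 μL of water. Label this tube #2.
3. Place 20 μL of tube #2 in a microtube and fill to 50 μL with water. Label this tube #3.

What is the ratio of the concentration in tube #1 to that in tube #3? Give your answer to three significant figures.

250

Step 1: 1 mL brought to 2 mL → factor 2/1 = 2
Step 2: 50 μL + 4950 μL = 5000 μL total → factor 5000/50 = 100
Step 3: 20 μL brought to 50 μL → factor 50/20 = 2.5
Dilution factor to tube #1 = 2; to tube #3 = 500
[tube #1]/[tube #3] = (factor to tube #3)/(factor to tube #1) = 500/2 = 250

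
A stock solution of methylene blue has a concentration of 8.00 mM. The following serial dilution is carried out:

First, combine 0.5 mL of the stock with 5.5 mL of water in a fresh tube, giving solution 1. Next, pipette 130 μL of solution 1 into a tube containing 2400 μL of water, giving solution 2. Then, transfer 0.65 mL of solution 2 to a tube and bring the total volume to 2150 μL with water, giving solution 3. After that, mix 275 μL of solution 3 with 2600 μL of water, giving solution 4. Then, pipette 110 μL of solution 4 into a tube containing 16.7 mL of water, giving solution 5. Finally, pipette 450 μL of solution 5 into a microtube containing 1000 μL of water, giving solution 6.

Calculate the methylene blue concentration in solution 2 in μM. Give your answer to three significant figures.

Step 1: 0.5 mL + 5.5 mL = 6 mL total → factor 6/0.5 = 12
Step 2: 130 μL + 2400 μL = 2530 μL total → factor 2530/130 = 19.462
Dilution factor through solution 2 = 12 × 19.462 = 233.54
[solution 2] = 8.00 mM / 233.54 = 0.03426 mM = 34.3 μM

34.3 μM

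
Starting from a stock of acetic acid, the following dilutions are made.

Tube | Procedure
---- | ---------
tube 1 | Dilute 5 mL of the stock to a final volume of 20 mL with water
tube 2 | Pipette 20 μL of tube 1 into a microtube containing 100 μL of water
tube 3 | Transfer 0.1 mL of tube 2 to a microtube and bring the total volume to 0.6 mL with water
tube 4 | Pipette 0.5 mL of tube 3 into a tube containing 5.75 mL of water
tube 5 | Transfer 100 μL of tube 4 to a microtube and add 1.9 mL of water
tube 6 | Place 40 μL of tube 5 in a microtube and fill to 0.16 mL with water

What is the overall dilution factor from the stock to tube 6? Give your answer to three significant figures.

Step 1: 5 mL brought to 20 mL → factor 20/5 = 4
Step 2: 20 μL + 100 μL = 120 μL total → factor 120/20 = 6
Step 3: 0.1 mL brought to 0.6 mL → factor 0.6/0.1 = 6
Step 4: 0.5 mL + 5.75 mL = 6.25 mL total → factor 6.25/0.5 = 12.5
Step 5: 100 μL + 1.9 mL = 2000 μL total → factor 2000/100 = 20
Step 6: 40 μL brought to 0.16 mL → factor 160/40 = 4
Overall dilution factor = 4 × 6 × 6 × 12.5 × 20 × 4 = 1.44 × 10^5

1.44 × 10^5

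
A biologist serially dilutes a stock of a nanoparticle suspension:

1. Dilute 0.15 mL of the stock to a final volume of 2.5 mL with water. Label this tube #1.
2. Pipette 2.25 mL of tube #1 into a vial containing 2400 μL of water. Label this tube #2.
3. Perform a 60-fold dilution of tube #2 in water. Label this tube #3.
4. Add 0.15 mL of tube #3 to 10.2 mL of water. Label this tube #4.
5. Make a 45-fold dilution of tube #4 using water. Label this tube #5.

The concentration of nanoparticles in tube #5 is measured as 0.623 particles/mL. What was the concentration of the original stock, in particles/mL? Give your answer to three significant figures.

Step 1: 0.15 mL brought to 2.5 mL → factor 2.5/0.15 = 16.667
Step 2: 2.25 mL + 2400 μL = 4.65 mL total → factor 4.65/2.25 = 2.0667
Step 3: 60-fold → factor 60
Step 4: 0.15 mL + 10.2 mL = 10.35 mL total → factor 10.35/0.15 = 69
Step 5: 45-fold → factor 45
Overall dilution factor = 16.667 × 2.0667 × 60 × 69 × 45 = 6.417 × 10^6
Stock = 0.623 particles/mL × 6.417 × 10^6 = 4.00 × 10^6 particles/mL

4.00 × 10^6 particles/mL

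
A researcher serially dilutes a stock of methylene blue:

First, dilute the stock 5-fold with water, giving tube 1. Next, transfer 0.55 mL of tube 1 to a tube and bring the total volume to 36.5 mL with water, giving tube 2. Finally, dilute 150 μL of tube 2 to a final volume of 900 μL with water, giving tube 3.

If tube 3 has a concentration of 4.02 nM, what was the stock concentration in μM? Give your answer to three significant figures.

8.00 μM

Step 1: 5-fold → factor 5
Step 2: 0.55 mL brought to 36.5 mL → factor 36.5/0.55 = 66.364
Step 3: 150 μL brought to 900 μL → factor 900/150 = 6
Overall dilution factor = 5 × 66.364 × 6 = 1990.9
Stock = 4.02 nM × 1990.9 = 8003 nM = 8.00 μM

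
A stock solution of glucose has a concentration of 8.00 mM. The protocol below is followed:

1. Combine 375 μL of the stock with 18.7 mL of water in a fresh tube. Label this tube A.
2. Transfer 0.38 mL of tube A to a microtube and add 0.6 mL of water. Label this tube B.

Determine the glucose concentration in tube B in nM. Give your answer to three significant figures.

Step 1: 375 μL + 18.7 mL = 19075 μL total → factor 19075/375 = 50.867
Step 2: 0.38 mL + 0.6 mL = 0.98 mL total → factor 0.98/0.38 = 2.5789
Overall dilution factor = 50.867 × 2.5789 = 131.18
Final = 8.00 mM / 131.18 = 0.06098 mM = 6.10 × 10^4 nM

6.10 × 10^4 nM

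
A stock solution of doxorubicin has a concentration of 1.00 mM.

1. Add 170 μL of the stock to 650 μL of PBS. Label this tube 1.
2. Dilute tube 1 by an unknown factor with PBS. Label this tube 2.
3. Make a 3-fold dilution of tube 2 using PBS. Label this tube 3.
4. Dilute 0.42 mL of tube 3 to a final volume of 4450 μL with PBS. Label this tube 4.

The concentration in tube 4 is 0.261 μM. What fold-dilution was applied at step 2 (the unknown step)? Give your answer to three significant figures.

25.0-fold

Step 1: 170 μL + 650 μL = 820 μL total → factor 820/170 = 4.8235
Step 2: unknown factor x
Step 3: 3-fold → factor 3
Step 4: 0.42 mL brought to 4450 μL → factor 4.45/0.42 = 10.595
Product of known-step factors = 153.32
Overall factor = 1.00 mM / (0.261 μM) = 3831.4
x = 3831.4 / 153.32 = 25.0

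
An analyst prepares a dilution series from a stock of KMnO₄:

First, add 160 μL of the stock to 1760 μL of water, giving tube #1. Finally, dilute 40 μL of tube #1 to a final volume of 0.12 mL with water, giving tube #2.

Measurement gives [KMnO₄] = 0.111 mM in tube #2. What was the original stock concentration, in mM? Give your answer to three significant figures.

4.00 mM

Step 1: 160 μL + 1760 μL = 1920 μL total → factor 1920/160 = 12
Step 2: 40 μL brought to 0.12 mL → factor 120/40 = 3
Overall dilution factor = 12 × 3 = 36
Stock = 0.111 mM × 36 = 4.00 mM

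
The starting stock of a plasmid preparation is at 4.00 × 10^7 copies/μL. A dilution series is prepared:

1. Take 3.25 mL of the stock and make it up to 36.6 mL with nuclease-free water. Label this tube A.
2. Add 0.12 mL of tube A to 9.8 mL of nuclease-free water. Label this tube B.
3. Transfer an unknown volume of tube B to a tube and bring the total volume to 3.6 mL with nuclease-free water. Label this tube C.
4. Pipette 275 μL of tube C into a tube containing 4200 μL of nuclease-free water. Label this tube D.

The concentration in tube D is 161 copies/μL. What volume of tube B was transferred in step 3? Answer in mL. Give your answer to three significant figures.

0.220 mL

Step 1: 3.25 mL brought to 36.6 mL → factor 36.6/3.25 = 11.262
Step 2: 0.12 mL + 9.8 mL = 9.92 mL total → factor 9.92/0.12 = 82.667
Step 3: v brought to 3.6 mL → factor = 3.6 mL/v
Step 4: 275 μL + 4200 μL = 4475 μL total → factor 4475/275 = 16.273
Product of known-step factors = 15149
Overall factor = 4.00 × 10^7 copies/μL / (161 copies/μL) = 2.4845 × 10^5
Step-3 factor = 2.4845 × 10^5 / 15149 = 16.4
v = 3.6 mL / 16.4 = 0.220 mL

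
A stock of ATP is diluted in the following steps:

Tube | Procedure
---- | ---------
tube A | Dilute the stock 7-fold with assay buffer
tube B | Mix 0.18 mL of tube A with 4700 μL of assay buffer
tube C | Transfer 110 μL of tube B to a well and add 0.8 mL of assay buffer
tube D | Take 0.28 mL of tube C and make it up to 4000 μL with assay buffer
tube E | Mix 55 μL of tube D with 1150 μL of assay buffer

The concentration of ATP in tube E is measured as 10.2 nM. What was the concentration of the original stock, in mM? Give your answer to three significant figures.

5.01 mM

Step 1: 7-fold → factor 7
Step 2: 0.18 mL + 4700 μL = 4.88 mL total → factor 4.88/0.18 = 27.111
Step 3: 110 μL + 0.8 mL = 910 μL total → factor 910/110 = 8.2727
Step 4: 0.28 mL brought to 4000 μL → factor 4/0.28 = 14.286
Step 5: 55 μL + 1150 μL = 1205 μL total → factor 1205/55 = 21.909
Overall dilution factor = 7 × 27.111 × 8.2727 × 14.286 × 21.909 = 4.9138 × 10^5
Stock = 10.2 nM × 4.9138 × 10^5 = 5.012 × 10^6 nM = 5.01 mM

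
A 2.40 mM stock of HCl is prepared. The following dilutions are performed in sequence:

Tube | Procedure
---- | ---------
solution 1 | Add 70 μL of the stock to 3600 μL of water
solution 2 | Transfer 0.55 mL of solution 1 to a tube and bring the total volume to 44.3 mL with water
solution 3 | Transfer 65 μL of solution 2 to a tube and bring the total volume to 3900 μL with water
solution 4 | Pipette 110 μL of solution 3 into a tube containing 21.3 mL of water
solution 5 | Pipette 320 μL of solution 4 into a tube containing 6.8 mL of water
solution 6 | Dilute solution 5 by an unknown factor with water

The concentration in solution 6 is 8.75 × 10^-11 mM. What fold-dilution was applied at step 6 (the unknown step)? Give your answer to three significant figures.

Step 1: 70 μL + 3600 μL = 3670 μL total → factor 3670/70 = 52.429
Step 2: 0.55 mL brought to 44.3 mL → factor 44.3/0.55 = 80.545
Step 3: 65 μL brought to 3900 μL → factor 3900/65 = 60
Step 4: 110 μL + 21.3 mL = 21410 μL total → factor 21410/110 = 194.64
Step 5: 320 μL + 6.8 mL = 7120 μL total → factor 7120/320 = 22.25
Step 6: unknown factor x
Product of known-step factors = 1.0973 × 10^9
Overall factor = 2.40 mM / (8.75 × 10^-11 mM) = 2.7429 × 10^10
x = 2.7429 × 10^10 / 1.0973 × 10^9 = 25.0

25.0-fold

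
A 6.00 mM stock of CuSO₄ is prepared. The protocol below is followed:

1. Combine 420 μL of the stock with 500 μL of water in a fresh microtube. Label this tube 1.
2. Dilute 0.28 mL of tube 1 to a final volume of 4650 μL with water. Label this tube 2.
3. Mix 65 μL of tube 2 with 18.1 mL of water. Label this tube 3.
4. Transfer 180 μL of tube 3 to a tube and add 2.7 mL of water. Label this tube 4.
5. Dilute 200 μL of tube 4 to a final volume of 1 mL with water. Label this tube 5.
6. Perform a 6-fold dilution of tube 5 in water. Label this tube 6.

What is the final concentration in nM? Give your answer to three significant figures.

Step 1: 420 μL + 500 μL = 920 μL total → factor 920/420 = 2.1905
Step 2: 0.28 mL brought to 4650 μL → factor 4.65/0.28 = 16.607
Step 3: 65 μL + 18.1 mL = 18165 μL total → factor 18165/65 = 279.46
Step 4: 180 μL + 2.7 mL = 2880 μL total → factor 2880/180 = 16
Step 5: 200 μL brought to 1 mL → factor 1000/200 = 5
Step 6: 6-fold → factor 6
Overall dilution factor = 2.1905 × 16.607 × 279.46 × 16 × 5 × 6 = 4.8797 × 10^6
Final = 6.00 mM / 4.8797 × 10^6 = 1.230 × 10^-6 mM = 1.23 nM

1.23 nM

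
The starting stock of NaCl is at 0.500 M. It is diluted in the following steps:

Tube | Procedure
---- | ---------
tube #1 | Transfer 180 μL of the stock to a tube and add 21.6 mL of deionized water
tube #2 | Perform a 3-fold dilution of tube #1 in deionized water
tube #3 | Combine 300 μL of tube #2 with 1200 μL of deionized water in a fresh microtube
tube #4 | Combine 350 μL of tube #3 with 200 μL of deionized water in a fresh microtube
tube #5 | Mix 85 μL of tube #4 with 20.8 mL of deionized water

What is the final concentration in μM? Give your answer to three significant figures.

Step 1: 180 μL + 21.6 mL = 21780 μL total → factor 21780/180 = 121
Step 2: 3-fold → factor 3
Step 3: 300 μL + 1200 μL = 1500 μL total → factor 1500/300 = 5
Step 4: 350 μL + 200 μL = 550 μL total → factor 550/350 = 1.5714
Step 5: 85 μL + 20.8 mL = 20885 μL total → factor 20885/85 = 245.71
Overall dilution factor = 121 × 3 × 5 × 1.5714 × 245.71 = 7.0079 × 10^5
Final = 0.500 M / 7.0079 × 10^5 = 7.135 × 10^-7 M = 0.713 μM

0.713 μM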